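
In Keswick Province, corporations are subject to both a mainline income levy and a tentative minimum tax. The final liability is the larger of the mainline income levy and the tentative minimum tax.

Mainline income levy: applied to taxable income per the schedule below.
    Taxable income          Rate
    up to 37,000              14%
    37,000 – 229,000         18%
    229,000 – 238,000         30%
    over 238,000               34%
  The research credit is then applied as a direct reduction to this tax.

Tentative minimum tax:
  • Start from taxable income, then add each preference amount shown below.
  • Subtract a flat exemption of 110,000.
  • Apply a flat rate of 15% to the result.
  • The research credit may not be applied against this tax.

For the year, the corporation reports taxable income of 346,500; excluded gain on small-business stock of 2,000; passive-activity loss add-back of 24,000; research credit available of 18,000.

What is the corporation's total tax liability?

61,330

Tentative minimum tax:
  Adjusted income: 346,500 + 2,000 + 24,000 = 372,500
  Less exemption 110,000 → base 262,500
  262,500 × 15% = 39,375

Mainline income levy:
  37,000 × 14% = 5,180
  192,000 × 18% = 34,560
  9,000 × 30% = 2,700
  108,500 × 34% = 36,890
  → 79,330
  Less research credit 18,000 → 61,330

61,330 > 39,375, so the mainline income levy governs.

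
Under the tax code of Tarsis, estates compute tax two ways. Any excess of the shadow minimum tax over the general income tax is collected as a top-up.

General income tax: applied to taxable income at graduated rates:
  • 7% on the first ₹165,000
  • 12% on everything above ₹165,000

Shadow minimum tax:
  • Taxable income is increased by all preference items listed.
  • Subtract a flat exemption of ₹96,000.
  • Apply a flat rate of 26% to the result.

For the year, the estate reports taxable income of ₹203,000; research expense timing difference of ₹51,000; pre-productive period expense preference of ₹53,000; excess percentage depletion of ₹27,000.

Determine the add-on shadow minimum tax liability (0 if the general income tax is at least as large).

₹45,770

Shadow minimum tax:
  Adjusted income: ₹203,000 + ₹51,000 + ₹53,000 + ₹27,000 = ₹334,000
  Less exemption ₹96,000 → base ₹238,000
  ₹238,000 × 26% = ₹61,880

General income tax:
  ₹165,000 × 7% = ₹11,550
  ₹38,000 × 12% = ₹4,560
  → ₹16,110

Excess of shadow minimum tax over general income tax: ₹61,880 − ₹16,110 = ₹45,770.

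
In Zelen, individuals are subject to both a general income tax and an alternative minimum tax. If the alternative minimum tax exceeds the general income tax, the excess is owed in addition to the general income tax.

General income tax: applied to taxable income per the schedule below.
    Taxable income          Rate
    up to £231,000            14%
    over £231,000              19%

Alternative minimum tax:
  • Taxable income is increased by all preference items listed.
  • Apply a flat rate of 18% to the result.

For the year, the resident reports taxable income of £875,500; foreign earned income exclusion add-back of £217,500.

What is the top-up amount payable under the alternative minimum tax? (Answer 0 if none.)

General income tax:
  £231,000 × 14% = £32,340
  £644,500 × 19% = £122,455
  → £154,795

Alternative minimum tax:
  Adjusted income: £875,500 + £217,500 = £1,093,000
  £1,093,000 × 18% = £196,740

Excess of alternative minimum tax over general income tax: £196,740 − £154,795 = £41,945.

£41,945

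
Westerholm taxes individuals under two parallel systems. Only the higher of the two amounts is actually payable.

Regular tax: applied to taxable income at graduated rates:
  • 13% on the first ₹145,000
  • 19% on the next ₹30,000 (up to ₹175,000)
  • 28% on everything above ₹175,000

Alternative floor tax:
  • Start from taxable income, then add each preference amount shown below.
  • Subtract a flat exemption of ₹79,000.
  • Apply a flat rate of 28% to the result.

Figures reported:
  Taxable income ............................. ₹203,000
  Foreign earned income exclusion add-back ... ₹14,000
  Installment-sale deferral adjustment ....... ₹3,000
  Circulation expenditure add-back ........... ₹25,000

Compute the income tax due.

Regular tax:
  ₹145,000 × 13% = ₹18,850
  ₹30,000 × 19% = ₹5,700
  ₹28,000 × 28% = ₹7,840
  → ₹32,390

Alternative floor tax:
  Adjusted income: ₹203,000 + ₹14,000 + ₹3,000 + ₹25,000 = ₹245,000
  Less exemption ₹79,000 → base ₹166,000
  ₹166,000 × 28% = ₹46,480

₹46,480 > ₹32,390, so the alternative floor tax is the binding amount.

₹46,480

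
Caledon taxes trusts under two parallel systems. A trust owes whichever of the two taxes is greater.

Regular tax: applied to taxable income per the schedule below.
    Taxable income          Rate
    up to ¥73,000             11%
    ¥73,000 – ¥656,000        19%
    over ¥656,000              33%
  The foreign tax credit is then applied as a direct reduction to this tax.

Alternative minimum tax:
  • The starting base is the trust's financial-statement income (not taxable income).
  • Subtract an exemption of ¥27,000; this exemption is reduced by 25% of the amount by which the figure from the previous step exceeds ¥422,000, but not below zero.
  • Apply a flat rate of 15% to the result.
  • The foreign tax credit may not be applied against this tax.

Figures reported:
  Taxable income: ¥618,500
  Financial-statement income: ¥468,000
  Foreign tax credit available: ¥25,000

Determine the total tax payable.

¥86,675

Regular tax:
  ¥73,000 × 11% = ¥8,030
  ¥545,500 × 19% = ¥103,645
  → ¥111,675
  Less foreign tax credit ¥25,000 → ¥86,675

Alternative minimum tax:
  Base (financial-statement income): ¥468,000
  Exemption: ¥27,000 − 25% × (¥468,000 − ¥422,000) = ¥27,000 − ¥11,500 = ¥15,500
  Base: ¥468,000 − ¥15,500 = ¥452,500
  ¥452,500 × 15% = ¥67,875

¥86,675 > ¥67,875, so the regular tax governs.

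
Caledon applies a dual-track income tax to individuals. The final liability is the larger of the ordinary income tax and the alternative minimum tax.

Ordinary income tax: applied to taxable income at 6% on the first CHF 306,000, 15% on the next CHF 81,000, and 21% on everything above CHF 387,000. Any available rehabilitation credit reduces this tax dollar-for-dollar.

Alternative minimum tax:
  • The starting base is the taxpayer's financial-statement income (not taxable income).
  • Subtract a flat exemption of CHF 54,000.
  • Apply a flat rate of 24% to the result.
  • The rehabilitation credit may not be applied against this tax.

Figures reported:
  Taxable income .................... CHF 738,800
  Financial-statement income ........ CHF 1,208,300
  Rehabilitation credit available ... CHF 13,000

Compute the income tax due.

CHF 277,032

Alternative minimum tax:
  Base (financial-statement income): CHF 1,208,300
  Less exemption CHF 54,000 → base CHF 1,154,300
  CHF 1,154,300 × 24% = CHF 277,032

Ordinary income tax:
  CHF 306,000 × 6% = CHF 18,360
  CHF 81,000 × 15% = CHF 12,150
  CHF 351,800 × 21% = CHF 73,878
  → CHF 104,388
  Less rehabilitation credit CHF 13,000 → CHF 91,388

CHF 277,032 > CHF 91,388, so the alternative minimum tax is the binding amount.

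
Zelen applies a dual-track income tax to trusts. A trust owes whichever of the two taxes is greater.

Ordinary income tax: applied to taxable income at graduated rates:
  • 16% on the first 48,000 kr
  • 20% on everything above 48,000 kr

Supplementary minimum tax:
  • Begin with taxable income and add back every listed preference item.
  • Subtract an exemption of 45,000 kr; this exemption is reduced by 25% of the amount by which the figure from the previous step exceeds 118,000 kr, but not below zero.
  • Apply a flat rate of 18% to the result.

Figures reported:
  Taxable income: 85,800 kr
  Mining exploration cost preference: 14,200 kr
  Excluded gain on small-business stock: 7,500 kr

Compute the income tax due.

15,240 kr

Ordinary income tax:
  48,000 kr × 16% = 7,680 kr
  37,800 kr × 20% = 7,560 kr
  → 15,240 kr

Supplementary minimum tax:
  Adjusted income: 85,800 kr + 14,200 kr + 7,500 kr = 107,500 kr
  Exemption: 107,500 kr ≤ 118,000 kr, so full 45,000 kr applies
  Base: 107,500 kr − 45,000 kr = 62,500 kr
  62,500 kr × 18% = 11,250 kr

15,240 kr > 11,250 kr, so the ordinary income tax governs.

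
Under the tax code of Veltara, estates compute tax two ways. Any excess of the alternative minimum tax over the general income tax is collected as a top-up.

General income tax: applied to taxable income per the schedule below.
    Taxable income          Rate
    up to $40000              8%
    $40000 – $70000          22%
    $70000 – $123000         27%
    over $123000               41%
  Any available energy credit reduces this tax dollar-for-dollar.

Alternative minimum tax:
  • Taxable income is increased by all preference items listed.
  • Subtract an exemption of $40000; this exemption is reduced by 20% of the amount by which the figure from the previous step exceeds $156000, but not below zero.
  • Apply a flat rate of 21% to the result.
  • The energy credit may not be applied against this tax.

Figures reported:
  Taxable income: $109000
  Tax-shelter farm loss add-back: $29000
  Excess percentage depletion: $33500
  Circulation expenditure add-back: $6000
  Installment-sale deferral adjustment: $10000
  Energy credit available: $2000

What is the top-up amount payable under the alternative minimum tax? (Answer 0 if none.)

Alternative minimum tax:
  Adjusted income: $109000 + $29000 + $33500 + $6000 + $10000 = $187500
  Exemption: $40000 − 20% × ($187500 − $156000) = $40000 − $6300 = $33700
  Base: $187500 − $33700 = $153800
  $153800 × 21% = $32298

General income tax:
  $40000 × 8% = $3200
  $30000 × 22% = $6600
  $39000 × 27% = $10530
  → $20330
  Less energy credit $2000 → $18330

Excess of alternative minimum tax over general income tax: $32298 − $18330 = $13968.

$13968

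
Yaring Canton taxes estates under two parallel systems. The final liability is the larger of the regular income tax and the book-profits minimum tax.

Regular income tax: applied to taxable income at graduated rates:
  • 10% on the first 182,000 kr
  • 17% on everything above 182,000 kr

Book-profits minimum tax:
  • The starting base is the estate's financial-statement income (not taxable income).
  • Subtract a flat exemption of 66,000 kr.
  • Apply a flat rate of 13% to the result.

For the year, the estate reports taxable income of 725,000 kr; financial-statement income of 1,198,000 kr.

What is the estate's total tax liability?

Regular income tax:
  182,000 kr × 10% = 18,200 kr
  543,000 kr × 17% = 92,310 kr
  → 110,510 kr

Book-profits minimum tax:
  Base (financial-statement income): 1,198,000 kr
  Less exemption 66,000 kr → base 1,132,000 kr
  1,132,000 kr × 13% = 147,160 kr

147,160 kr > 110,510 kr, so the book-profits minimum tax is the binding amount.

147,160 kr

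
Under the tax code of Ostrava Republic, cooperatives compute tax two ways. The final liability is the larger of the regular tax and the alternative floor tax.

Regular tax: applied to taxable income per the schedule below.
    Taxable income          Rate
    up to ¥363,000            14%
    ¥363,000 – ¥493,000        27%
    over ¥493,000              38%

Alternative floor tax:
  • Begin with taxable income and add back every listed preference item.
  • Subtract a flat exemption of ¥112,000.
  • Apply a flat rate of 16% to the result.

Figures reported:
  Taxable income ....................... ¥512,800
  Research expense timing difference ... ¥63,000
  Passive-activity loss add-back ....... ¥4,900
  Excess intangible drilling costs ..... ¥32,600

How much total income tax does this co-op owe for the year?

Regular tax:
  ¥363,000 × 14% = ¥50,820
  ¥130,000 × 27% = ¥35,100
  ¥19,800 × 38% = ¥7,524
  → ¥93,444

Alternative floor tax:
  Adjusted income: ¥512,800 + ¥63,000 + ¥4,900 + ¥32,600 = ¥613,300
  Less exemption ¥112,000 → base ¥501,300
  ¥501,300 × 16% = ¥80,208

¥93,444 > ¥80,208, so the regular tax governs.

¥93,444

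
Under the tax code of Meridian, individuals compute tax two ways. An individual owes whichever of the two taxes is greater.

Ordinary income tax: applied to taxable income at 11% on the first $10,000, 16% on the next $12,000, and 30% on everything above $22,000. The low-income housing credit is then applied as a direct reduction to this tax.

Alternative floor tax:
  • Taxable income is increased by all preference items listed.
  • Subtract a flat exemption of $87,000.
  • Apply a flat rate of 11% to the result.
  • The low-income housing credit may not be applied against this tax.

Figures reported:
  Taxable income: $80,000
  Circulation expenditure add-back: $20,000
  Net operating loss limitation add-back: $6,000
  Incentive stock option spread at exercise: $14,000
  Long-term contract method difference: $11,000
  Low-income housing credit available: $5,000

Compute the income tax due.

$15,420

Ordinary income tax:
  $10,000 × 11% = $1,100
  $12,000 × 16% = $1,920
  $58,000 × 30% = $17,400
  → $20,420
  Less low-income housing credit $5,000 → $15,420

Alternative floor tax:
  Adjusted income: $80,000 + $20,000 + $6,000 + $14,000 + $11,000 = $131,000
  Less exemption $87,000 → base $44,000
  $44,000 × 11% = $4,840

$15,420 > $4,840, so the ordinary income tax governs.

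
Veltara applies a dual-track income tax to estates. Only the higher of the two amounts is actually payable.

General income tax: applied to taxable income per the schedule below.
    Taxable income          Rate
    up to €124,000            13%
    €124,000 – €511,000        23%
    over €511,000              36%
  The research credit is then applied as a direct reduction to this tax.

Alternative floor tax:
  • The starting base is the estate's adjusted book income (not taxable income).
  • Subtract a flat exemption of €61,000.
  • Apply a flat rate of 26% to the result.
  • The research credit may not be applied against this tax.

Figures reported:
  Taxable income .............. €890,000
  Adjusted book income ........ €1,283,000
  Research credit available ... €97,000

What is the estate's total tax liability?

€317,720

Alternative floor tax:
  Base (adjusted book income): €1,283,000
  Less exemption €61,000 → base €1,222,000
  €1,222,000 × 26% = €317,720

General income tax:
  €124,000 × 13% = €16,120
  €387,000 × 23% = €89,010
  €379,000 × 36% = €136,440
  → €241,570
  Less research credit €97,000 → €144,570

€317,720 > €144,570, so the alternative floor tax is the binding amount.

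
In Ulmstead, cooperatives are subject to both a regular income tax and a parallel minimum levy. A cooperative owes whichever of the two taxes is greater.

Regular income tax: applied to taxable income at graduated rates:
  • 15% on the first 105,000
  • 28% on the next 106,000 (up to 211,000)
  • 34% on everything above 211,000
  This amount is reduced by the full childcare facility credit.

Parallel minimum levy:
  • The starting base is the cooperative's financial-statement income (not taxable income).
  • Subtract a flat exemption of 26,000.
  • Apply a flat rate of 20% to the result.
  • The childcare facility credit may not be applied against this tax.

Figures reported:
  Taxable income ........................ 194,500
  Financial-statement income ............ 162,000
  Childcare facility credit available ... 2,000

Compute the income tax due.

38,810

Parallel minimum levy:
  Base (financial-statement income): 162,000
  Less exemption 26,000 → base 136,000
  136,000 × 20% = 27,200

Regular income tax:
  105,000 × 15% = 15,750
  89,500 × 28% = 25,060
  → 40,810
  Less childcare facility credit 2,000 → 38,810

38,810 > 27,200, so the regular income tax governs.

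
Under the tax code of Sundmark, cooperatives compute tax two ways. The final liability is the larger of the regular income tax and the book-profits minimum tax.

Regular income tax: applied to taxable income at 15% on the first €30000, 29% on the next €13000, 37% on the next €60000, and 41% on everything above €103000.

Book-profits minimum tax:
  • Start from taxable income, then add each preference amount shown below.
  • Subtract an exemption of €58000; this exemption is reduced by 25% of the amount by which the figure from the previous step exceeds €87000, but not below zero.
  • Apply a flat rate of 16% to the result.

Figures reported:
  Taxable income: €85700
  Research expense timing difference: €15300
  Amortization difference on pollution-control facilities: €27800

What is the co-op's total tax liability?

€24069

Regular income tax:
  €30000 × 15% = €4500
  €13000 × 29% = €3770
  €42700 × 37% = €15799
  → €24069

Book-profits minimum tax:
  Adjusted income: €85700 + €15300 + €27800 = €128800
  Exemption: €58000 − 25% × (€128800 − €87000) = €58000 − €10450 = €47550
  Base: €128800 − €47550 = €81250
  €81250 × 16% = €13000

€24069 > €13000, so the regular income tax governs.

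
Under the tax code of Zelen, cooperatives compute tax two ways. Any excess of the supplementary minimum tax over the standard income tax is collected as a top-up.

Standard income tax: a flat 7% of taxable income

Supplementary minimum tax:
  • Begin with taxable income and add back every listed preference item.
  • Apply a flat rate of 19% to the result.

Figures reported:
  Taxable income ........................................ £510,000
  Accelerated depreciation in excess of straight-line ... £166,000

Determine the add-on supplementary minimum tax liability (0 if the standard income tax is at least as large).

£92,740

Supplementary minimum tax:
  Adjusted income: £510,000 + £166,000 = £676,000
  £676,000 × 19% = £128,440

Standard income tax:
  £510,000 × 7% = £35,700

Excess of supplementary minimum tax over standard income tax: £128,440 − £35,700 = £92,740.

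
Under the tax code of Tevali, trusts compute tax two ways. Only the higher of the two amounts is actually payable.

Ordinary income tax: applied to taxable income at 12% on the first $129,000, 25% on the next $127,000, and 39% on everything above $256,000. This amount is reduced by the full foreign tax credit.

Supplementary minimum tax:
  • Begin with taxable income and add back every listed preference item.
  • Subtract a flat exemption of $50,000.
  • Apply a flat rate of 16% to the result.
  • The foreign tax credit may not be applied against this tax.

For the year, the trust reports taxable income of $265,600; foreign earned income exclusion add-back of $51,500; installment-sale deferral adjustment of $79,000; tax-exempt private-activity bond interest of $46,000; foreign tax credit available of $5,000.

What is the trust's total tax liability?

Ordinary income tax:
  $129,000 × 12% = $15,480
  $127,000 × 25% = $31,750
  $9,600 × 39% = $3,744
  → $50,974
  Less foreign tax credit $5,000 → $45,974

Supplementary minimum tax:
  Adjusted income: $265,600 + $51,500 + $79,000 + $46,000 = $442,100
  Less exemption $50,000 → base $392,100
  $392,100 × 16% = $62,736

$62,736 > $45,974, so the supplementary minimum tax is the binding amount.

$62,736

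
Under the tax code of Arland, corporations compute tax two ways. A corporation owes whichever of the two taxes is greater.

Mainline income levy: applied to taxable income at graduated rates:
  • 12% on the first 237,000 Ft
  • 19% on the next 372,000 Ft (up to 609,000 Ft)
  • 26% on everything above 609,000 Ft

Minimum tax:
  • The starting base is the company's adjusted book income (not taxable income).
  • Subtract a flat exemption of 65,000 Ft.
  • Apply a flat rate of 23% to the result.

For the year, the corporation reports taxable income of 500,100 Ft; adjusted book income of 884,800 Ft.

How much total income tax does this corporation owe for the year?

Minimum tax:
  Base (adjusted book income): 884,800 Ft
  Less exemption 65,000 Ft → base 819,800 Ft
  819,800 Ft × 23% = 188,554 Ft

Mainline income levy:
  237,000 Ft × 12% = 28,440 Ft
  263,100 Ft × 19% = 49,989 Ft
  → 78,429 Ft

188,554 Ft > 78,429 Ft, so the minimum tax is the binding amount.

188,554 Ft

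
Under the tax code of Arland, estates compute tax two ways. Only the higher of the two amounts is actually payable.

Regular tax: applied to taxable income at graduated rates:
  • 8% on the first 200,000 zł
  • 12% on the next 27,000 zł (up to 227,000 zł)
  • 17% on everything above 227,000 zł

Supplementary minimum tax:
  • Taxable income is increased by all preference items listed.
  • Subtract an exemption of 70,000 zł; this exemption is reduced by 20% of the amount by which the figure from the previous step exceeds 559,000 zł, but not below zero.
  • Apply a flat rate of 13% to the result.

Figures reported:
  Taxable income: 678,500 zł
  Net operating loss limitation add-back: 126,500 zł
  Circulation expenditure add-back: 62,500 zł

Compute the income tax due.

Regular tax:
  200,000 zł × 8% = 16,000 zł
  27,000 zł × 12% = 3,240 zł
  451,500 zł × 17% = 76,755 zł
  → 95,995 zł

Supplementary minimum tax:
  Adjusted income: 678,500 zł + 126,500 zł + 62,500 zł = 867,500 zł
  Exemption: 70,000 zł − 20% × (867,500 zł − 559,000 zł) = 70,000 zł − 61,700 zł = 8,300 zł
  Base: 867,500 zł − 8,300 zł = 859,200 zł
  859,200 zł × 13% = 111,696 zł

111,696 zł > 95,995 zł, so the supplementary minimum tax is the binding amount.

111,696 zł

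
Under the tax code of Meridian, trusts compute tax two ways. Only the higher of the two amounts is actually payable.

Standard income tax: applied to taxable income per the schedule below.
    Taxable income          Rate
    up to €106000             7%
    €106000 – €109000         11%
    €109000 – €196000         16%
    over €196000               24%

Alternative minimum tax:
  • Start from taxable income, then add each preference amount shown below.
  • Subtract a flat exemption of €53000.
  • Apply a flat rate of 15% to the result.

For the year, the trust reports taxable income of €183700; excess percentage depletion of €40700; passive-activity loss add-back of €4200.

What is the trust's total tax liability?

Alternative minimum tax:
  Adjusted income: €183700 + €40700 + €4200 = €228600
  Less exemption €53000 → base €175600
  €175600 × 15% = €26340

Standard income tax:
  €106000 × 7% = €7420
  €3000 × 11% = €330
  €74700 × 16% = €11952
  → €19702

€26340 > €19702, so the alternative minimum tax is the binding amount.

€26340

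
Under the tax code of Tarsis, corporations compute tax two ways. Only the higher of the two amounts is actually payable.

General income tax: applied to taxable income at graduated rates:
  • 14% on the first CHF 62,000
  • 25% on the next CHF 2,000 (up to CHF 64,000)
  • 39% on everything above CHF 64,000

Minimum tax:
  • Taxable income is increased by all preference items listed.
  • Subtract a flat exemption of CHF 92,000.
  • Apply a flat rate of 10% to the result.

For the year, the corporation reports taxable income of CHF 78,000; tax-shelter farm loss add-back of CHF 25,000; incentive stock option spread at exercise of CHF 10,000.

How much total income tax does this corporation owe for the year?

General income tax:
  CHF 62,000 × 14% = CHF 8,680
  CHF 2,000 × 25% = CHF 500
  CHF 14,000 × 39% = CHF 5,460
  → CHF 14,640

Minimum tax:
  Adjusted income: CHF 78,000 + CHF 25,000 + CHF 10,000 = CHF 113,000
  Less exemption CHF 92,000 → base CHF 21,000
  CHF 21,000 × 10% = CHF 2,100

CHF 14,640 > CHF 2,100, so the general income tax governs.

CHF 14,640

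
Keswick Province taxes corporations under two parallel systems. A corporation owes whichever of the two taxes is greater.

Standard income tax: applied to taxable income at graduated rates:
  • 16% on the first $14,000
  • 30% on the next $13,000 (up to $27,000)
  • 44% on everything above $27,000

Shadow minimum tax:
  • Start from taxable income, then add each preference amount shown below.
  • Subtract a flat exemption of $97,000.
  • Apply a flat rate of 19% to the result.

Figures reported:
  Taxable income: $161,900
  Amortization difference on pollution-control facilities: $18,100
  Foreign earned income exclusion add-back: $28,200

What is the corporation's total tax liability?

Shadow minimum tax:
  Adjusted income: $161,900 + $18,100 + $28,200 = $208,200
  Less exemption $97,000 → base $111,200
  $111,200 × 19% = $21,128

Standard income tax:
  $14,000 × 16% = $2,240
  $13,000 × 30% = $3,900
  $134,900 × 44% = $59,356
  → $65,496

$65,496 > $21,128, so the standard income tax governs.

$65,496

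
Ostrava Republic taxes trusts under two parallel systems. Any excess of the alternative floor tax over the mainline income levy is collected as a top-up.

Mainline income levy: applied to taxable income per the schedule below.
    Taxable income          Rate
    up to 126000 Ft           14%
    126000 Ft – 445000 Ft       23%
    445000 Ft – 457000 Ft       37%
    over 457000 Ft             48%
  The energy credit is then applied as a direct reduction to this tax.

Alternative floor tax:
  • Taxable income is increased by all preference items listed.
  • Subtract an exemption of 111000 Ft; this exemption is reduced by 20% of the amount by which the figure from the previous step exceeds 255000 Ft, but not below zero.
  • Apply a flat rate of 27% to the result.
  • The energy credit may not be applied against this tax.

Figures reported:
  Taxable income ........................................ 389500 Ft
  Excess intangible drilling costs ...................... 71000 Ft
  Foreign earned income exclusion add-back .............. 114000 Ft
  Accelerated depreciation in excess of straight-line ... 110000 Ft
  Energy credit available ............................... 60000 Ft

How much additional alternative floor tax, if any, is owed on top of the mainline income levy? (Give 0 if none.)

Mainline income levy:
  126000 Ft × 14% = 17640 Ft
  263500 Ft × 23% = 60605 Ft
  → 78245 Ft
  Less energy credit 60000 Ft → 18245 Ft

Alternative floor tax:
  Adjusted income: 389500 Ft + 71000 Ft + 114000 Ft + 110000 Ft = 684500 Ft
  Exemption: 111000 Ft − 20% × (684500 Ft − 255000 Ft) = 111000 Ft − 85900 Ft = 25100 Ft
  Base: 684500 Ft − 25100 Ft = 659400 Ft
  659400 Ft × 27% = 178038 Ft

Excess of alternative floor tax over mainline income levy: 178038 Ft − 18245 Ft = 159793 Ft.

159793 Ft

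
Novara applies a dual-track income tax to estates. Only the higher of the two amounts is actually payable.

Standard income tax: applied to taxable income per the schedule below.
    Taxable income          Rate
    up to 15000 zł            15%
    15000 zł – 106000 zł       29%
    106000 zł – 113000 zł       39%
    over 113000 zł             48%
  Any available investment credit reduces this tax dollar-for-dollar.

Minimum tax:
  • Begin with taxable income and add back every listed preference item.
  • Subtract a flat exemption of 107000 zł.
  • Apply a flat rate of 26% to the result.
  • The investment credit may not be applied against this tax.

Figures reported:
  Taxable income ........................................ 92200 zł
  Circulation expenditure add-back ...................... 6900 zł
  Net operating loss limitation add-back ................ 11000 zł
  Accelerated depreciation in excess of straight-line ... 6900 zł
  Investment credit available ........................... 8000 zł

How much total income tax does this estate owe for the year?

Minimum tax:
  Adjusted income: 92200 zł + 6900 zł + 11000 zł + 6900 zł = 117000 zł
  Less exemption 107000 zł → base 10000 zł
  10000 zł × 26% = 2600 zł

Standard income tax:
  15000 zł × 15% = 2250 zł
  77200 zł × 29% = 22388 zł
  → 24638 zł
  Less investment credit 8000 zł → 16638 zł

16638 zł > 2600 zł, so the standard income tax governs.

16638 zł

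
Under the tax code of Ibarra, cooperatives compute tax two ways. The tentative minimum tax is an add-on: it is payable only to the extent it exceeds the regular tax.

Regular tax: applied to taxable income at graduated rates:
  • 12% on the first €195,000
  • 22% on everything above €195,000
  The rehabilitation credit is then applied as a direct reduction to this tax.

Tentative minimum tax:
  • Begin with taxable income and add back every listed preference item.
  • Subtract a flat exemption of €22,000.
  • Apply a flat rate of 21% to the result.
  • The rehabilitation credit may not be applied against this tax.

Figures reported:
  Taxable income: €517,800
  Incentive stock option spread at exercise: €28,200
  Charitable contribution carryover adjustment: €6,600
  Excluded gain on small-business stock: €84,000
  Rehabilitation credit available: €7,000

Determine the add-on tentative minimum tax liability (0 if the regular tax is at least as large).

Regular tax:
  €195,000 × 12% = €23,400
  €322,800 × 22% = €71,016
  → €94,416
  Less rehabilitation credit €7,000 → €87,416

Tentative minimum tax:
  Adjusted income: €517,800 + €28,200 + €6,600 + €84,000 = €636,600
  Less exemption €22,000 → base €614,600
  €614,600 × 21% = €129,066

Excess of tentative minimum tax over regular tax: €129,066 − €87,416 = €41,650.

€41,650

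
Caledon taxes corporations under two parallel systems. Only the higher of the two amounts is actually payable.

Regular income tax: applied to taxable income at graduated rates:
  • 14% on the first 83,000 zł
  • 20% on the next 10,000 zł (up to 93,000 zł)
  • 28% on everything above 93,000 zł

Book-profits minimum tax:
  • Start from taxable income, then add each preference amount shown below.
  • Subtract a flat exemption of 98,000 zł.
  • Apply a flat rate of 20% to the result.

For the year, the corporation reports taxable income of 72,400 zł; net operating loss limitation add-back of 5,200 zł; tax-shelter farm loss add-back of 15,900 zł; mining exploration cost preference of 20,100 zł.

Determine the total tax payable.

10,136 zł

Book-profits minimum tax:
  Adjusted income: 72,400 zł + 5,200 zł + 15,900 zł + 20,100 zł = 113,600 zł
  Less exemption 98,000 zł → base 15,600 zł
  15,600 zł × 20% = 3,120 zł

Regular income tax:
  72,400 zł × 14% = 10,136 zł

10,136 zł > 3,120 zł, so the regular income tax governs.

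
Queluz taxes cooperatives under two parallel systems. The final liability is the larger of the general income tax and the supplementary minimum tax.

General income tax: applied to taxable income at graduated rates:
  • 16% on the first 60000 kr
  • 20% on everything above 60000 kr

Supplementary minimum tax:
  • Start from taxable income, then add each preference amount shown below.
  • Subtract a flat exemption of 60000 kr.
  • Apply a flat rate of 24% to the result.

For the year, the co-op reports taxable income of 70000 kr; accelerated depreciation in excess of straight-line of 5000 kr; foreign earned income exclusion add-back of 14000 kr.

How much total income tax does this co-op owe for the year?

11600 kr

Supplementary minimum tax:
  Adjusted income: 70000 kr + 5000 kr + 14000 kr = 89000 kr
  Less exemption 60000 kr → base 29000 kr
  29000 kr × 24% = 6960 kr

General income tax:
  60000 kr × 16% = 9600 kr
  10000 kr × 20% = 2000 kr
  → 11600 kr

11600 kr > 6960 kr, so the general income tax governs.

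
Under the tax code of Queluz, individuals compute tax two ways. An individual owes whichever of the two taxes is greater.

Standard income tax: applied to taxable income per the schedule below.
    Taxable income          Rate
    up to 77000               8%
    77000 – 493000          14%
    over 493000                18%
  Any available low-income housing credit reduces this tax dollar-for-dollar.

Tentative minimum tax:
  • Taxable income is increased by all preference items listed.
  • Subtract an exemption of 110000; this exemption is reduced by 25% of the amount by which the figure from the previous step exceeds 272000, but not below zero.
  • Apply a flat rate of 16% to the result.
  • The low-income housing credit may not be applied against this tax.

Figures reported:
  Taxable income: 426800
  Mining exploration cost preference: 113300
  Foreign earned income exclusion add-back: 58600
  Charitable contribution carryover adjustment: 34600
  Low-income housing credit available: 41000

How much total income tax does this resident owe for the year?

98180

Standard income tax:
  77000 × 8% = 6160
  349800 × 14% = 48972
  → 55132
  Less low-income housing credit 41000 → 14132

Tentative minimum tax:
  Adjusted income: 426800 + 113300 + 58600 + 34600 = 633300
  Exemption: 110000 − 25% × (633300 − 272000) = 110000 − 90325 = 19675
  Base: 633300 − 19675 = 613625
  613625 × 16% = 98180

98180 > 14132, so the tentative minimum tax is the binding amount.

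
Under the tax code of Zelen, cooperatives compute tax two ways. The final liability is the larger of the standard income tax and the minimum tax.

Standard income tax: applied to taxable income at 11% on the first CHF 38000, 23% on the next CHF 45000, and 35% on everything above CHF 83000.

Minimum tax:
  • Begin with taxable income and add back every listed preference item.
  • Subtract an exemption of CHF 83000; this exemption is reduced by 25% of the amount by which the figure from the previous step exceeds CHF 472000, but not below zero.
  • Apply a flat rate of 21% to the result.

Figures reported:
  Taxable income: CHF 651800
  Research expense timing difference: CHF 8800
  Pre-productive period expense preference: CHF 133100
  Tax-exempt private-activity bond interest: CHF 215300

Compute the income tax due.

CHF 213610

Standard income tax:
  CHF 38000 × 11% = CHF 4180
  CHF 45000 × 23% = CHF 10350
  CHF 568800 × 35% = CHF 199080
  → CHF 213610

Minimum tax:
  Adjusted income: CHF 651800 + CHF 8800 + CHF 133100 + CHF 215300 = CHF 1009000
  Exemption: 25% × (CHF 1009000 − CHF 472000) = CHF 134250 ≥ CHF 83000, so the exemption is fully phased out
  Base: CHF 1009000 − CHF 0 = CHF 1009000
  CHF 1009000 × 21% = CHF 211890

CHF 213610 > CHF 211890, so the standard income tax governs.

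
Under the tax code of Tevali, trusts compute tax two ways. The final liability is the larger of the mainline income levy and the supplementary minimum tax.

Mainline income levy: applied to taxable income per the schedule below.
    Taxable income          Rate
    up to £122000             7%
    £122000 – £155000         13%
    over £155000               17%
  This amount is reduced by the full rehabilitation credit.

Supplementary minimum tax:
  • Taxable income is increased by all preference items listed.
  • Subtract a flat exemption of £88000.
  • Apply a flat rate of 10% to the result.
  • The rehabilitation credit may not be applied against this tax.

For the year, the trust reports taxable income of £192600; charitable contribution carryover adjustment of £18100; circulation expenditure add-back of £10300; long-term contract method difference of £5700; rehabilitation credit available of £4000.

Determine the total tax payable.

Mainline income levy:
  £122000 × 7% = £8540
  £33000 × 13% = £4290
  £37600 × 17% = £6392
  → £19222
  Less rehabilitation credit £4000 → £15222

Supplementary minimum tax:
  Adjusted income: £192600 + £18100 + £10300 + £5700 = £226700
  Less exemption £88000 → base £138700
  £138700 × 10% = £13870

£15222 > £13870, so the mainline income levy governs.

£15222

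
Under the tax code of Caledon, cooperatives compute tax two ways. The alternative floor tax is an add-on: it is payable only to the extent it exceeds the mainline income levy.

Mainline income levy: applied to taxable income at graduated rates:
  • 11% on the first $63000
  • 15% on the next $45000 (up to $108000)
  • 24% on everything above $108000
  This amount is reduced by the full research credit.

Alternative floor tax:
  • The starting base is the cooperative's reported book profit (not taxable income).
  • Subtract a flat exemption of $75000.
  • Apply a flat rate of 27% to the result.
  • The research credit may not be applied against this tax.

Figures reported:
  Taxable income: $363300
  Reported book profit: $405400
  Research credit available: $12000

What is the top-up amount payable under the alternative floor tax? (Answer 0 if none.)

$26256

Alternative floor tax:
  Base (reported book profit): $405400
  Less exemption $75000 → base $330400
  $330400 × 27% = $89208

Mainline income levy:
  $63000 × 11% = $6930
  $45000 × 15% = $6750
  $255300 × 24% = $61272
  → $74952
  Less research credit $12000 → $62952

Excess of alternative floor tax over mainline income levy: $89208 − $62952 = $26256.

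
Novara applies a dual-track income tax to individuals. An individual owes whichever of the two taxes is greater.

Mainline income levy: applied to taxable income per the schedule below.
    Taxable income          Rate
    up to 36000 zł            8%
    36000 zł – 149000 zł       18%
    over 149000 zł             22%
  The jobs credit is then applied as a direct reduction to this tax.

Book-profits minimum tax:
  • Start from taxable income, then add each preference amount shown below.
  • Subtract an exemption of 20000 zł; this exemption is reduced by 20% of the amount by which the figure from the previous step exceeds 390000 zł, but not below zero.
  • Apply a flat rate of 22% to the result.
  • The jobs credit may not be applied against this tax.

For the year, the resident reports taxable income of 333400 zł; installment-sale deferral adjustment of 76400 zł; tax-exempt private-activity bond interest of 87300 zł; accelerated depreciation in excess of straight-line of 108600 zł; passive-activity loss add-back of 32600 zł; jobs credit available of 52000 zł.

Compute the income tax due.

Book-profits minimum tax:
  Adjusted income: 333400 zł + 76400 zł + 87300 zł + 108600 zł + 32600 zł = 638300 zł
  Exemption: 20% × (638300 zł − 390000 zł) = 49660 zł ≥ 20000 zł, so the exemption is fully phased out
  Base: 638300 zł − 0 zł = 638300 zł
  638300 zł × 22% = 140426 zł

Mainline income levy:
  36000 zł × 8% = 2880 zł
  113000 zł × 18% = 20340 zł
  184400 zł × 22% = 40568 zł
  → 63788 zł
  Less jobs credit 52000 zł → 11788 zł

140426 zł > 11788 zł, so the book-profits minimum tax is the binding amount.

140426 zł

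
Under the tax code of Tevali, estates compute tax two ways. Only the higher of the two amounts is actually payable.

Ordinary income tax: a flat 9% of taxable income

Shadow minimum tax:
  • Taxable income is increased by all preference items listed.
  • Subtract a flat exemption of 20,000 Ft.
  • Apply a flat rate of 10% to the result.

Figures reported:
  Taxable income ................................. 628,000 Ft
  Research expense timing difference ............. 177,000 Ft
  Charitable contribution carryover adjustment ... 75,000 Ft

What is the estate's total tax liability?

86,000 Ft

Shadow minimum tax:
  Adjusted income: 628,000 Ft + 177,000 Ft + 75,000 Ft = 880,000 Ft
  Less exemption 20,000 Ft → base 860,000 Ft
  860,000 Ft × 10% = 86,000 Ft

Ordinary income tax:
  628,000 Ft × 9% = 56,520 Ft

86,000 Ft > 56,520 Ft, so the shadow minimum tax is the binding amount.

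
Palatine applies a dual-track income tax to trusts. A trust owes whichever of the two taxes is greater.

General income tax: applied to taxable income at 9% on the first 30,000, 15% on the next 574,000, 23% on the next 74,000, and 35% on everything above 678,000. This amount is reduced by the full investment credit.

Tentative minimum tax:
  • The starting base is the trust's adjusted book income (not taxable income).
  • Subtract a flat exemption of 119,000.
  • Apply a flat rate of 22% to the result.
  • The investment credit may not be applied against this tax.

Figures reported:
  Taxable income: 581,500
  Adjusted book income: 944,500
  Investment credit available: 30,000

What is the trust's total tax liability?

181,610

Tentative minimum tax:
  Base (adjusted book income): 944,500
  Less exemption 119,000 → base 825,500
  825,500 × 22% = 181,610

General income tax:
  30,000 × 9% = 2,700
  551,500 × 15% = 82,725
  → 85,425
  Less investment credit 30,000 → 55,425

181,610 > 55,425, so the tentative minimum tax is the binding amount.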